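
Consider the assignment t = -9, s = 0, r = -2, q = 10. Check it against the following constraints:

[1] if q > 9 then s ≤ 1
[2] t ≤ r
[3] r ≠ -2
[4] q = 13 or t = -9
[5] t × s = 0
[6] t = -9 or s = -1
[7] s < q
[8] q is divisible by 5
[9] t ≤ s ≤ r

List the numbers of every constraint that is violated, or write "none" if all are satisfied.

The assignment fails constraints 3, 9.

[1] q = 10 > 9, so we need s ≤ 1; s = 0 ≤ 1 — OK.
[2] t = -9, r = -2; -9 ≤ -2 — OK.
[3] r = -2, but -2 is required to differ — violated.
[4] q = 10 ≠ 13, but t = -9 = -9 (second disjunct) — OK.
[5] t × s = -9 × 0 = 0 — OK.
[6] t = -9 = -9 (first disjunct) — OK.
[7] s = 0, q = 10; 0 < 10 — OK.
[8] 10 / 5 = 2, so 5 divides 10 — OK.
[9] values -9, 0, -2; s = 0 is not ≤ r = -2 — violated.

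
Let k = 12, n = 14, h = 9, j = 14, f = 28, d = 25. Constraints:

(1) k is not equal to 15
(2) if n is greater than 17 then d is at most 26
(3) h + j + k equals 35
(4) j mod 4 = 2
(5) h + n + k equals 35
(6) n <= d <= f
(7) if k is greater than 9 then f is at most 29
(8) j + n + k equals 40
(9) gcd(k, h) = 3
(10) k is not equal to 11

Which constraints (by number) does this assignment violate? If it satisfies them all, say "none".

(1) k = 12, and 12 ≠ 15 — holds.
(2) n = 14, not > 17; antecedent false, conditional vacuously true — holds.
(3) h + j + k = 9 + 14 + 12 = 35 — holds.
(4) 14 mod 4 = 2 — holds.
(5) h + n + k = 9 + 14 + 12 = 35 — holds.
(6) values 14 <= 25 <= 28 — holds.
(7) k = 12 > 9, so we need f ≤ 29; f = 28 ≤ 29 — holds.
(8) j + n + k = 14 + 14 + 12 = 40 — holds.
(9) gcd(12, 9) = 3 — holds.
(10) k = 12, and 12 ≠ 11 — holds.

The assignment satisfies every constraint.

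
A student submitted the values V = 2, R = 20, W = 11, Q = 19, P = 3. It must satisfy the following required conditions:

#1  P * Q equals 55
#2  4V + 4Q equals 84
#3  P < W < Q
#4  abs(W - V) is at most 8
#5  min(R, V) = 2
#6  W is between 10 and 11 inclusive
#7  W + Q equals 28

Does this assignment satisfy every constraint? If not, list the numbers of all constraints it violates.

#1 P * Q = 3 * 19 = 57, not 55 — does not hold.
#2 4V + 4Q = 4(2) + 4(19) = 84 — holds.
#3 values 3 < 11 < 19 — holds.
#4 abs(11 - 2) = 9; 9 > 8, exceeds bound 8 — does not hold.
#5 min(20, 2) = 2 — holds.
#6 W = 11 lies in [10, 11] — holds.
#7 W + Q = 11 + 19 = 30, not 28 — does not hold.

Constraints 1, 4, 7 are violated.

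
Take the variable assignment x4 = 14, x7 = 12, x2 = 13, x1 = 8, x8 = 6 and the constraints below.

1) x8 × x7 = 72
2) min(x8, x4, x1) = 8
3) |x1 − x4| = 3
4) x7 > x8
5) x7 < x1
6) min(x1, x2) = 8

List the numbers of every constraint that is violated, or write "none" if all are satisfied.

1) x8 × x7 = 6 × 12 = 72 — holds.
2) min(6, 14, 8) = 6, not 8 — does not hold.
3) |8 − 14| = 6, not 3 — does not hold.
4) x7 = 12, x8 = 6; 12 > 6 — holds.
5) x7 = 12, x1 = 8; 12 ≥ 8 (want <) — does not hold.
6) min(8, 13) = 8 — holds.

Constraints 2, 3, 5 are violated.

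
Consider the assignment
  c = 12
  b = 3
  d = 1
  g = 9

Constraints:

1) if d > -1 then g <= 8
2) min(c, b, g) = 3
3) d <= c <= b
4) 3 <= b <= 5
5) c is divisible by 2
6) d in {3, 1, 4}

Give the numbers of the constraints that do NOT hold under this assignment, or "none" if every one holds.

The assignment fails constraints 1 and 3.

1) d = 1 > -1, so we need g ≤ 8; but g = 9 > 8 — violated.
2) min(12, 3, 9) = 3 — satisfied.
3) values 1, 12, 3; c = 12 is not <= b = 3 — violated.
4) b = 3 lies in [3, 5] — satisfied.
5) 12 / 2 = 6, so 2 divides 12 — satisfied.
6) d = 1 is in {3, 1, 4} — satisfied.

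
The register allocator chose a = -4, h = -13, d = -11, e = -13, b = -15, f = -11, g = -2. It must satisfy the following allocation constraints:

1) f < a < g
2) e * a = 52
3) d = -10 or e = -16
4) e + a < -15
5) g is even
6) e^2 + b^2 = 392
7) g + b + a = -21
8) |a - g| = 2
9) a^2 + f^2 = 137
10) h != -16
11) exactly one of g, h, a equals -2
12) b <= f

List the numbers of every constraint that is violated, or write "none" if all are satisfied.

No — constraints 3 and 6 are not satisfied.

1) values -11 < -4 < -2 — holds.
2) e * a = -13 * (-4) = 52 — holds.
3) d = -11 ≠ -10 and e = -13 ≠ -16; both disjuncts false — does not hold.
4) e + a = -13 + (-4) = -17; -17 < -15 — holds.
5) g = -2 is even — holds.
6) e^2 + b^2 = (-13)^2 + (-15)^2 = 169 + 225 = 394, not 392 — does not hold.
7) g + b + a = -2 + (-15) + (-4) = -21 — holds.
8) |-4 - (-2)| = 2 — holds.
9) a^2 + f^2 = (-4)^2 + (-11)^2 = 16 + 121 = 137 — holds.
10) h = -13, and -13 ≠ -16 — holds.
11) g=-2, h=-13, a=-4; 1 of them equals -2 — holds.
12) b = -15, f = -11; -15 ≤ -11 — holds.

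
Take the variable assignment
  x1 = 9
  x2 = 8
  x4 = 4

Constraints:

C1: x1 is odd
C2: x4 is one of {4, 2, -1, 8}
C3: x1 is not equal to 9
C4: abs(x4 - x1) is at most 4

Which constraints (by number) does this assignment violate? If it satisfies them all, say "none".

Violated: 3 and 4.

C1: x1 = 9 is odd  holds
C2: x4 = 4 is in {4, 2, -1, 8}  holds
C3: x1 = 9, but 9 is required to differ  fails
C4: abs(4 - 9) = 5; 5 > 4, exceeds bound 4  fails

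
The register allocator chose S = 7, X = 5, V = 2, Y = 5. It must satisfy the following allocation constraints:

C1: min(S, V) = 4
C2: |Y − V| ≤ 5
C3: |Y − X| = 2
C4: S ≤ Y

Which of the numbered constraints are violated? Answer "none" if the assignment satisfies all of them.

No — constraints 1, 3, and 4 are not satisfied.

C1: min(7, 2) = 2, not 4 — violated.
C2: |5 − 2| = 3; 3 ≤ 5 — OK.
C3: |5 − 5| = 0, not 2 — violated.
C4: S = 7, Y = 5; 7 > 5 (want ≤) — violated.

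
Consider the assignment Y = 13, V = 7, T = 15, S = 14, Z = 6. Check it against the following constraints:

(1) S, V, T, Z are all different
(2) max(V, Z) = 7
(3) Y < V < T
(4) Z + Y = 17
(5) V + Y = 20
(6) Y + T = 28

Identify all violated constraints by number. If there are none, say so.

(1) values 14, 7, 15, 6 are pairwise distinct — satisfied.
(2) max(7, 6) = 7 — satisfied.
(3) values 13, 7, 15; Y = 13 is not < V = 7 — violated.
(4) Z + Y = 6 + 13 = 19, not 17 — violated.
(5) V + Y = 7 + 13 = 20 — satisfied.
(6) Y + T = 13 + 15 = 28 — satisfied.

No — constraints 3 and 4 are not satisfied.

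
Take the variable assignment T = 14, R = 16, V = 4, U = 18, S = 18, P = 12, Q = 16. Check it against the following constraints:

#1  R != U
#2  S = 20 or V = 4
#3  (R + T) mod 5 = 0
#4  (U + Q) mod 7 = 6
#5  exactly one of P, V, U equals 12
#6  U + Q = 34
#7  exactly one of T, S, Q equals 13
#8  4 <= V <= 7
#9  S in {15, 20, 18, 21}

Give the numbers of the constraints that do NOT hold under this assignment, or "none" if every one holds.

#1 R = 16, U = 18; distinct — satisfied.
#2 S = 18 ≠ 20, but V = 4 = 4 (second disjunct) — satisfied.
#3 R + T = 30; 30 mod 5 = 0 — satisfied.
#4 U + Q = 34; 34 mod 7 = 6 — satisfied.
#5 P=12, V=4, U=18; 1 of them equals 12 — satisfied.
#6 U + Q = 18 + 16 = 34 — satisfied.
#7 T=14, S=18, Q=16; 0 of them equal 13, not exactly one — violated.
#8 V = 4 lies in [4, 7] — satisfied.
#9 S = 18 is in {15, 20, 18, 21} — satisfied.

Constraint 7 is violated.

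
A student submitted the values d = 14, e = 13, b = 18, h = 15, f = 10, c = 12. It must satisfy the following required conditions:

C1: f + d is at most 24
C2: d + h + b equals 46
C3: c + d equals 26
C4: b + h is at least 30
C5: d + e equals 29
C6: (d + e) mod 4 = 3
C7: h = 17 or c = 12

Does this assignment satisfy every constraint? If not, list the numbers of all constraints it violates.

C1: f + d = 10 + 14 = 24; 24 ≤ 24 — OK.
C2: d + h + b = 14 + 15 + 18 = 47, not 46 — violated.
C3: c + d = 12 + 14 = 26 — OK.
C4: b + h = 18 + 15 = 33; 33 ≥ 30 — OK.
C5: d + e = 14 + 13 = 27, not 29 — violated.
C6: d + e = 27; 27 mod 4 = 3 — OK.
C7: h = 15 ≠ 17, but c = 12 = 12 (second disjunct) — OK.

The assignment fails constraints 2 and 5.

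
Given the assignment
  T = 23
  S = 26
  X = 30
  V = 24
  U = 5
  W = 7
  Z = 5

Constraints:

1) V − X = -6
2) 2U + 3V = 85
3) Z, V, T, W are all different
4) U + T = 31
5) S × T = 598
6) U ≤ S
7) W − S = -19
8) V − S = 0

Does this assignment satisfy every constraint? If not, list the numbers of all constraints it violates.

Constraints 2, 4, 8 do not hold.

1) V − X = 24 − 30 = -6  ✔
2) 2U + 3V = 2(5) + 3(24) = 82, not 85  ✘
3) values 5, 24, 23, 7 are pairwise distinct  ✔
4) U + T = 5 + 23 = 28, not 31  ✘
5) S × T = 26 × 23 = 598  ✔
6) U = 5, S = 26; 5 ≤ 26  ✔
7) W − S = 7 − 26 = -19  ✔
8) V − S = 24 − 26 = -2, not 0  ✘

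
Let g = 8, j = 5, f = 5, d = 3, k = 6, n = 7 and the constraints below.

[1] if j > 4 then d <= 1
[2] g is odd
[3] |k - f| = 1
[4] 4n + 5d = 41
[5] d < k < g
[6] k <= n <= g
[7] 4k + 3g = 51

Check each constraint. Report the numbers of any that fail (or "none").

[1] j = 5 > 4, so we need d ≤ 1; but d = 3 > 1 — fails.
[2] g = 8 is even — fails.
[3] |6 - 5| = 1 — holds.
[4] 4n + 5d = 4(7) + 5(3) = 43, not 41 — fails.
[5] values 3 < 6 < 8 — holds.
[6] values 6 <= 7 <= 8 — holds.
[7] 4k + 3g = 4(6) + 3(8) = 48, not 51 — fails.

Constraints 1, 2, 4, and 7 are violated.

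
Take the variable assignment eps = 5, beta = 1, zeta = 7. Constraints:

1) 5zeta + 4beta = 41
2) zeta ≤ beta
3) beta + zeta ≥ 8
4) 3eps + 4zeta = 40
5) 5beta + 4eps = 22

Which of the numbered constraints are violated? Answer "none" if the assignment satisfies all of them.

1) 5zeta + 4beta = 5(7) + 4(1) = 39, not 41  fails
2) zeta = 7, beta = 1; 7 > 1 (want ≤)  fails
3) beta + zeta = 1 + 7 = 8; 8 ≥ 8  holds
4) 3eps + 4zeta = 3(5) + 4(7) = 43, not 40  fails
5) 5beta + 4eps = 5(1) + 4(5) = 25, not 22  fails

No — constraints 1, 2, 4, 5 are not satisfied.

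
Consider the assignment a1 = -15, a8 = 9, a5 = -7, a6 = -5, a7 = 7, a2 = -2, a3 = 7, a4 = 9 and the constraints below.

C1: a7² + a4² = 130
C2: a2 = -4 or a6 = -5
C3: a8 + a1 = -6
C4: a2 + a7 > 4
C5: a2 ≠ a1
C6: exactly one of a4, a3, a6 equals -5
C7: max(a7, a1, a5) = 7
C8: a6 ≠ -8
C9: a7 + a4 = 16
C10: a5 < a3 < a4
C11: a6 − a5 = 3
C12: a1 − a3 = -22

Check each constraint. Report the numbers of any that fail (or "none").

C1: a7² + a4² = 7² + 9² = 49 + 81 = 130 — holds.
C2: a2 = -2 ≠ -4, but a6 = -5 = -5 (second disjunct) — holds.
C3: a8 + a1 = 9 + (-15) = -6 — holds.
C4: a2 + a7 = -2 + 7 = 5; 5 > 4 — holds.
C5: a2 = -2, a1 = -15; distinct — holds.
C6: a4=9, a3=7, a6=-5; 1 of them equals -5 — holds.
C7: max(7, -15, -7) = 7 — holds.
C8: a6 = -5, and -5 ≠ -8 — holds.
C9: a7 + a4 = 7 + 9 = 16 — holds.
C10: values -7 < 7 < 9 — holds.
C11: a6 − a5 = -5 − (-7) = 2, not 3 — does not hold.
C12: a1 − a3 = -15 − 7 = -22 — holds.

The assignment fails constraint 11.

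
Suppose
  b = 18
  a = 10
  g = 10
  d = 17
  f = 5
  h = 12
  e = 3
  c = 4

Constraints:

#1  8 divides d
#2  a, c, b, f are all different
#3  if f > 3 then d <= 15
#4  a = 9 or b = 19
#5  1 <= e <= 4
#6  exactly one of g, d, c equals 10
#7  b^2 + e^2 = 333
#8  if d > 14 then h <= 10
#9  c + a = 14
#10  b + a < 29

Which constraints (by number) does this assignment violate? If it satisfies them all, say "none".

Violated: 1, 3, 4, and 8.

#1 17 = 8*2 + 1, so 8 does not divide 17  no
#2 values 10, 4, 18, 5 are pairwise distinct  yes
#3 f = 5 > 3, so we need d ≤ 15; but d = 17 > 15  no
#4 a = 10 ≠ 9 and b = 18 ≠ 19; both disjuncts false  no
#5 e = 3 lies in [1, 4]  yes
#6 g=10, d=17, c=4; 1 of them equals 10  yes
#7 b^2 + e^2 = 18^2 + 3^2 = 324 + 9 = 333  yes
#8 d = 17 > 14, so we need h ≤ 10; but h = 12 > 10  no
#9 c + a = 4 + 10 = 14  yes
#10 b + a = 18 + 10 = 28; 28 < 29  yes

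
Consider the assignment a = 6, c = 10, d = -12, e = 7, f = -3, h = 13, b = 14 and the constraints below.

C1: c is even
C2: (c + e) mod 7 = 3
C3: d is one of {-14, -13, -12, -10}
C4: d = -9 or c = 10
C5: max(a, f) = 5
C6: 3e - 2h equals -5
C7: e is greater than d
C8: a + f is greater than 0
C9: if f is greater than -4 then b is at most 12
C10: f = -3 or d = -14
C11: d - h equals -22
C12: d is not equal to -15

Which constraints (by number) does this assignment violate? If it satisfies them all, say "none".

C1: c = 10 is even — OK.
C2: c + e = 17; 17 mod 7 = 3 — OK.
C3: d = -12 is in {-14, -13, -12, -10} — OK.
C4: d = -12 ≠ -9, but c = 10 = 10 (second disjunct) — OK.
C5: max(6, -3) = 6, not 5 — violated.
C6: 3e - 2h = 3(7) - 2(13) = -5 — OK.
C7: e = 7, d = -12; 7 > -12 — OK.
C8: a + f = 6 + (-3) = 3; 3 > 0 — OK.
C9: f = -3 > -4, so we need b ≤ 12; but b = 14 > 12 — violated.
C10: f = -3 = -3 (first disjunct) — OK.
C11: d - h = -12 - 13 = -25, not -22 — violated.
C12: d = -12, and -12 ≠ -15 — OK.

The assignment fails constraints 5, 9, and 11.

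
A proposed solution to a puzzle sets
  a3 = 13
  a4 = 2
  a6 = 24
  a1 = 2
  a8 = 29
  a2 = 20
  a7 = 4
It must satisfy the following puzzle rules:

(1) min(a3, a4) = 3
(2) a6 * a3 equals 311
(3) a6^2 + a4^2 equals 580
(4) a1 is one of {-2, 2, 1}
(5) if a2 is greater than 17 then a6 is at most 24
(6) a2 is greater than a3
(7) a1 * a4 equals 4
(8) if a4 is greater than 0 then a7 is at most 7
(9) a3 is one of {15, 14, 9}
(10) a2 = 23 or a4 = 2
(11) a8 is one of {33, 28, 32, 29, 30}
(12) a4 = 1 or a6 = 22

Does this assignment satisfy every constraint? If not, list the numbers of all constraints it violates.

Violated: 1, 2, 9, and 12.

(1) min(13, 2) = 2, not 3 — violated.
(2) a6 * a3 = 24 * 13 = 312, not 311 — violated.
(3) a6^2 + a4^2 = 24^2 + 2^2 = 576 + 4 = 580 — OK.
(4) a1 = 2 is in {-2, 2, 1} — OK.
(5) a2 = 20 > 17, so we need a6 ≤ 24; a6 = 24 ≤ 24 — OK.
(6) a2 = 20, a3 = 13; 20 > 13 — OK.
(7) a1 * a4 = 2 * 2 = 4 — OK.
(8) a4 = 2 > 0, so we need a7 ≤ 7; a7 = 4 ≤ 7 — OK.
(9) a3 = 13 is not in {15, 14, 9} — violated.
(10) a2 = 20 ≠ 23, but a4 = 2 = 2 (second disjunct) — OK.
(11) a8 = 29 is in {33, 28, 32, 29, 30} — OK.
(12) a4 = 2 ≠ 1 and a6 = 24 ≠ 22; both disjuncts false — violated.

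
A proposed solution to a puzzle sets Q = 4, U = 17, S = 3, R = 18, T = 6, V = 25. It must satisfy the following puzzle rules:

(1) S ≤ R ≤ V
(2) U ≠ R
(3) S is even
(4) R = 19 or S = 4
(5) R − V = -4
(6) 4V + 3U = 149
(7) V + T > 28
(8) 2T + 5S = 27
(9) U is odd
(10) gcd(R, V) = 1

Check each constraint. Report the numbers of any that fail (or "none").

No — constraints 3, 4, 5, 6 are not satisfied.

(1) values 3 ≤ 18 ≤ 25 — holds.
(2) U = 17, R = 18; distinct — holds.
(3) S = 3 is odd — fails.
(4) R = 18 ≠ 19 and S = 3 ≠ 4; both disjuncts false — fails.
(5) R − V = 18 − 25 = -7, not -4 — fails.
(6) 4V + 3U = 4(25) + 3(17) = 151, not 149 — fails.
(7) V + T = 25 + 6 = 31; 31 > 28 — holds.
(8) 2T + 5S = 2(6) + 5(3) = 27 — holds.
(9) U = 17 is odd — holds.
(10) gcd(18, 25) = 1 — holds.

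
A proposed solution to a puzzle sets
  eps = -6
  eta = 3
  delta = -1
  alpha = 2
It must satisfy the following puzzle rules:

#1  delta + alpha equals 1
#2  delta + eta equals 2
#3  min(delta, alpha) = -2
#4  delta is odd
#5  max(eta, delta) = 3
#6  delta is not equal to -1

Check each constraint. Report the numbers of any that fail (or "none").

#1 delta + alpha = -1 + 2 = 1 — holds.
#2 delta + eta = -1 + 3 = 2 — holds.
#3 min(-1, 2) = -1, not -2 — fails.
#4 delta = -1 is odd — holds.
#5 max(3, -1) = 3 — holds.
#6 delta = -1, but -1 is required to differ — fails.

Constraints 3 and 6 are violated.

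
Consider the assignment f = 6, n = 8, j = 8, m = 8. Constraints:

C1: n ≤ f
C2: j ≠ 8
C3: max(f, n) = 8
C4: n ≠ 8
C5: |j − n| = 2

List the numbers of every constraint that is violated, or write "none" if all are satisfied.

Violated: 1, 2, 4, 5.

C1: n = 8, f = 6; 8 > 6 (want ≤)  FAIL
C2: j = 8, but 8 is required to differ  FAIL
C3: max(6, 8) = 8  OK
C4: n = 8, but 8 is required to differ  FAIL
C5: |8 − 8| = 0, not 2  FAIL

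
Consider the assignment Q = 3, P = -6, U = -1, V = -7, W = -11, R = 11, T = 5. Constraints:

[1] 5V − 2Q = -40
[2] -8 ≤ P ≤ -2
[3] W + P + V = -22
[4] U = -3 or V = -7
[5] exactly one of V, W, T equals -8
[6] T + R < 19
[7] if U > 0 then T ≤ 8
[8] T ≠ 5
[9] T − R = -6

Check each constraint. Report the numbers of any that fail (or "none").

No — constraints 1, 3, 5, and 8 are not satisfied.

[1] 5V − 2Q = 5(-7) − 2(3) = -41, not -40  fails
[2] P = -6 lies in [-8, -2]  holds
[3] W + P + V = -11 + (-6) + (-7) = -24, not -22  fails
[4] U = -1 ≠ -3, but V = -7 = -7 (second disjunct)  holds
[5] V=-7, W=-11, T=5; 0 of them equal -8, not exactly one  fails
[6] T + R = 5 + 11 = 16; 16 < 19  holds
[7] U = -1, not > 0; antecedent false, conditional vacuously true  holds
[8] T = 5, but 5 is required to differ  fails
[9] T − R = 5 − 11 = -6  holds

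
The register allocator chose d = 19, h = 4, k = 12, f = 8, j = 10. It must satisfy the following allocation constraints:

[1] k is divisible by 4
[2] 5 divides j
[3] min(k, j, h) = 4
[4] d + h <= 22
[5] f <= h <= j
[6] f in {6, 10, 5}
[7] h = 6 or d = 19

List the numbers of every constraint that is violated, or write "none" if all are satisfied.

[1] 12 / 4 = 3, so 4 divides 12  OK
[2] 10 / 5 = 2, so 5 divides 10  OK
[3] min(12, 10, 4) = 4  OK
[4] d + h = 19 + 4 = 23; 23 > 22, bound 22 not met  FAIL
[5] values 8, 4, 10; f = 8 is not <= h = 4  FAIL
[6] f = 8 is not in {6, 10, 5}  FAIL
[7] h = 4 ≠ 6, but d = 19 = 19 (second disjunct)  OK

The assignment fails constraints 4, 5, 6.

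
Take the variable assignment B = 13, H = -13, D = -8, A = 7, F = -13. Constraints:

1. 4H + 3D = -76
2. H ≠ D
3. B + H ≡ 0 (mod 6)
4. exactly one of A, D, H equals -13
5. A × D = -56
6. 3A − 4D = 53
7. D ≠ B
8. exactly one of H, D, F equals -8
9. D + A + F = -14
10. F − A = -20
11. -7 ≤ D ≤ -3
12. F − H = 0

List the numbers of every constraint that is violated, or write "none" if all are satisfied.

Constraint 11 does not hold.

1. 4H + 3D = 4(-13) + 3(-8) = -76  ✔
2. H = -13, D = -8; distinct  ✔
3. B + H = 0; 0 mod 6 = 0  ✔
4. A=7, D=-8, H=-13; 1 of them equals -13  ✔
5. A × D = 7 × (-8) = -56  ✔
6. 3A − 4D = 3(7) − 4(-8) = 53  ✔
7. D = -8, B = 13; distinct  ✔
8. H=-13, D=-8, F=-13; 1 of them equals -8  ✔
9. D + A + F = -8 + 7 + (-13) = -14  ✔
10. F − A = -13 − 7 = -20  ✔
11. D = -8 is outside [-7, -3]  ✘
12. F − H = -13 − (-13) = 0  ✔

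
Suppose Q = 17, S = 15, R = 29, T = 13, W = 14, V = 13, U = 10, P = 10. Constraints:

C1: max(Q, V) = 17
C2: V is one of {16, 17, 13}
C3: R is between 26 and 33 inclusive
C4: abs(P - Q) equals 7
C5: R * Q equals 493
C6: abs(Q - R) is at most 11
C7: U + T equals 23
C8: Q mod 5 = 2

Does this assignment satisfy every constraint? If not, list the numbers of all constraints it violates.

C1: max(17, 13) = 17  ✔
C2: V = 13 is in {16, 17, 13}  ✔
C3: R = 29 lies in [26, 33]  ✔
C4: abs(10 - 17) = 7  ✔
C5: R * Q = 29 * 17 = 493  ✔
C6: abs(17 - 29) = 12; 12 > 11, exceeds bound 11  ✘
C7: U + T = 10 + 13 = 23  ✔
C8: 17 mod 5 = 2  ✔

Constraint 6 does not hold.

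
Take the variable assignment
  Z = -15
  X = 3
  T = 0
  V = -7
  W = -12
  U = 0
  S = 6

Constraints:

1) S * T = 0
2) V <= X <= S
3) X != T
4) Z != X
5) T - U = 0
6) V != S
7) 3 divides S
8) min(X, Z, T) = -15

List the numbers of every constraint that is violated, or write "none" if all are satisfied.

1) S * T = 6 * 0 = 0  ✓
2) values -7 <= 3 <= 6  ✓
3) X = 3, T = 0; distinct  ✓
4) Z = -15, X = 3; distinct  ✓
5) T - U = 0 - 0 = 0  ✓
6) V = -7, S = 6; distinct  ✓
7) 6 / 3 = 2, so 3 divides 6  ✓
8) min(3, -15, 0) = -15  ✓

Yes — all constraints hold.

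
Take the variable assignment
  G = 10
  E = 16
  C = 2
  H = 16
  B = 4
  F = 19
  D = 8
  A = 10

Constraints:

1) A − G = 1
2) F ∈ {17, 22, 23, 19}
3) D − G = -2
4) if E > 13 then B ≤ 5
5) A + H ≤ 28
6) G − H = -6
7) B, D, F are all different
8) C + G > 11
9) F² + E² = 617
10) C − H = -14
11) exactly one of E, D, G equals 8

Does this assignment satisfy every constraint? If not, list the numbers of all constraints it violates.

1) A − G = 10 − 10 = 0, not 1 — fails.
2) F = 19 is in {17, 22, 23, 19} — holds.
3) D − G = 8 − 10 = -2 — holds.
4) E = 16 > 13, so we need B ≤ 5; B = 4 ≤ 5 — holds.
5) A + H = 10 + 16 = 26; 26 ≤ 28 — holds.
6) G − H = 10 − 16 = -6 — holds.
7) values 4, 8, 19 are pairwise distinct — holds.
8) C + G = 2 + 10 = 12; 12 > 11 — holds.
9) F² + E² = 19² + 16² = 361 + 256 = 617 — holds.
10) C − H = 2 − 16 = -14 — holds.
11) E=16, D=8, G=10; 1 of them equals 8 — holds.

Violated: 1.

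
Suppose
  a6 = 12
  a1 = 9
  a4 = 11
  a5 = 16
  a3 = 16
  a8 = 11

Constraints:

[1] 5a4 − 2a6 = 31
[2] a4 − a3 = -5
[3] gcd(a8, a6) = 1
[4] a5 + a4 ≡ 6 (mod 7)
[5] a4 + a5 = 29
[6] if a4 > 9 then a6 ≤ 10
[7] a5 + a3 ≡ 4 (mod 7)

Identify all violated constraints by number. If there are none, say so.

[1] 5a4 − 2a6 = 5(11) − 2(12) = 31 — satisfied.
[2] a4 − a3 = 11 − 16 = -5 — satisfied.
[3] gcd(11, 12) = 1 — satisfied.
[4] a5 + a4 = 27; 27 mod 7 = 6 — satisfied.
[5] a4 + a5 = 11 + 16 = 27, not 29 — violated.
[6] a4 = 11 > 9, so we need a6 ≤ 10; but a6 = 12 > 10 — violated.
[7] a5 + a3 = 32; 32 mod 7 = 4 — satisfied.

Violated: 5, 6.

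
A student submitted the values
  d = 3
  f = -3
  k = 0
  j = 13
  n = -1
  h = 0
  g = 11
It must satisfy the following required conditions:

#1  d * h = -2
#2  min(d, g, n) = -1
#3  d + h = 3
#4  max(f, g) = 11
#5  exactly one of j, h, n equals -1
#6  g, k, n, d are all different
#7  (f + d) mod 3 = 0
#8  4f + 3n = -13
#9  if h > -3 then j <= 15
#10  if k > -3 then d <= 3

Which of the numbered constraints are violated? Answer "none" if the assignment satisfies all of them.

#1 d * h = 3 * 0 = 0, not -2 — violated.
#2 min(3, 11, -1) = -1 — OK.
#3 d + h = 3 + 0 = 3 — OK.
#4 max(-3, 11) = 11 — OK.
#5 j=13, h=0, n=-1; 1 of them equals -1 — OK.
#6 values 11, 0, -1, 3 are pairwise distinct — OK.
#7 f + d = 0; 0 mod 3 = 0 — OK.
#8 4f + 3n = 4(-3) + 3(-1) = -15, not -13 — violated.
#9 h = 0 > -3, so we need j ≤ 15; j = 13 ≤ 15 — OK.
#10 k = 0 > -3, so we need d ≤ 3; d = 3 ≤ 3 — OK.

Constraints 1 and 8 do not hold.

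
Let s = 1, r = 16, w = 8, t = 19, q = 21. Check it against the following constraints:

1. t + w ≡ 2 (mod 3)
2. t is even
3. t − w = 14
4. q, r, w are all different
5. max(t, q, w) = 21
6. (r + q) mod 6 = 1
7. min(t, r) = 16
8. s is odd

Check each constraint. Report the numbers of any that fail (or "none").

The assignment fails constraints 1, 2, and 3.

1. t + w = 27; 27 mod 3 = 0, not 2  no
2. t = 19 is odd  no
3. t − w = 19 − 8 = 11, not 14  no
4. values 21, 16, 8 are pairwise distinct  yes
5. max(19, 21, 8) = 21  yes
6. r + q = 37; 37 mod 6 = 1  yes
7. min(19, 16) = 16  yes
8. s = 1 is odd  yes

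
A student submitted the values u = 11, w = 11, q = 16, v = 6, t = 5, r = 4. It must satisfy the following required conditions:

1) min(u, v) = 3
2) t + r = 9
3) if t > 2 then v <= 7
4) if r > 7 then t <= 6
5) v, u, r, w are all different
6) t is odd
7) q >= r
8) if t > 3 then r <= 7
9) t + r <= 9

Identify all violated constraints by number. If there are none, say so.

1) min(11, 6) = 6, not 3  ✘
2) t + r = 5 + 4 = 9  ✔
3) t = 5 > 2, so we need v ≤ 7; v = 6 ≤ 7  ✔
4) r = 4, not > 7; antecedent false, conditional vacuously true  ✔
5) u = w = 11, not all different  ✘
6) t = 5 is odd  ✔
7) q = 16, r = 4; 16 ≥ 4  ✔
8) t = 5 > 3, so we need r ≤ 7; r = 4 ≤ 7  ✔
9) t + r = 5 + 4 = 9; 9 ≤ 9  ✔

Constraints 1, 5 are violated.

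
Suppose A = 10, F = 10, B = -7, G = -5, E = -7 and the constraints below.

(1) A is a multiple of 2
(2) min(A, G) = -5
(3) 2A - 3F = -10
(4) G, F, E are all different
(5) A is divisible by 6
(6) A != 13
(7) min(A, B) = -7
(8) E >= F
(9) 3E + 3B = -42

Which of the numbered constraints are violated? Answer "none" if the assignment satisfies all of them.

(1) 10 / 2 = 5, so 2 divides 10 — OK.
(2) min(10, -5) = -5 — OK.
(3) 2A - 3F = 2(10) - 3(10) = -10 — OK.
(4) values -5, 10, -7 are pairwise distinct — OK.
(5) 10 = 6*1 + 4, so 6 does not divide 10 — violated.
(6) A = 10, and 10 ≠ 13 — OK.
(7) min(10, -7) = -7 — OK.
(8) E = -7, F = 10; -7 < 10 (want ≥) — violated.
(9) 3E + 3B = 3(-7) + 3(-7) = -42 — OK.

The assignment fails constraints 5 and 8.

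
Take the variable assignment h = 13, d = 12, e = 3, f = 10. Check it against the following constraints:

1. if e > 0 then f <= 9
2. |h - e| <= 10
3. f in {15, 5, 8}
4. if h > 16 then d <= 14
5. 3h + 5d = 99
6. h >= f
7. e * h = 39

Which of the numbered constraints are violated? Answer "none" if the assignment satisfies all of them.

1. e = 3 > 0, so we need f ≤ 9; but f = 10 > 9 — violated.
2. |13 - 3| = 10; 10 ≤ 10 — satisfied.
3. f = 10 is not in {15, 5, 8} — violated.
4. h = 13, not > 16; antecedent false, conditional vacuously true — satisfied.
5. 3h + 5d = 3(13) + 5(12) = 99 — satisfied.
6. h = 13, f = 10; 13 ≥ 10 — satisfied.
7. e * h = 3 * 13 = 39 — satisfied.

Constraints 1 and 3 do not hold.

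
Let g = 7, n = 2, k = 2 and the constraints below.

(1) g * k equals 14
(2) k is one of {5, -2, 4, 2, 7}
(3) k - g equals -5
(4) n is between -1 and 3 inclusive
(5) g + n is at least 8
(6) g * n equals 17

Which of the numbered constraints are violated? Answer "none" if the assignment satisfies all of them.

(1) g * k = 7 * 2 = 14  true
(2) k = 2 is in {5, -2, 4, 2, 7}  true
(3) k - g = 2 - 7 = -5  true
(4) n = 2 lies in [-1, 3]  true
(5) g + n = 7 + 2 = 9; 9 ≥ 8  true
(6) g * n = 7 * 2 = 14, not 17  false

Constraint 6 does not hold.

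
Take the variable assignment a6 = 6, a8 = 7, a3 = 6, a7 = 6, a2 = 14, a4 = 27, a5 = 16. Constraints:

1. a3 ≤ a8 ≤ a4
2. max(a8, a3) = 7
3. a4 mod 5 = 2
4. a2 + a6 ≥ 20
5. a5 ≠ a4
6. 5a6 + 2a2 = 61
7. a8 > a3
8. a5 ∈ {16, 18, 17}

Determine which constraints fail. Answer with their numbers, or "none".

Constraint 6 does not hold.

1. values 6 ≤ 7 ≤ 27  yes
2. max(7, 6) = 7  yes
3. 27 mod 5 = 2  yes
4. a2 + a6 = 14 + 6 = 20; 20 ≥ 20  yes
5. a5 = 16, a4 = 27; distinct  yes
6. 5a6 + 2a2 = 5(6) + 2(14) = 58, not 61  no
7. a8 = 7, a3 = 6; 7 > 6  yes
8. a5 = 16 is in {16, 18, 17}  yes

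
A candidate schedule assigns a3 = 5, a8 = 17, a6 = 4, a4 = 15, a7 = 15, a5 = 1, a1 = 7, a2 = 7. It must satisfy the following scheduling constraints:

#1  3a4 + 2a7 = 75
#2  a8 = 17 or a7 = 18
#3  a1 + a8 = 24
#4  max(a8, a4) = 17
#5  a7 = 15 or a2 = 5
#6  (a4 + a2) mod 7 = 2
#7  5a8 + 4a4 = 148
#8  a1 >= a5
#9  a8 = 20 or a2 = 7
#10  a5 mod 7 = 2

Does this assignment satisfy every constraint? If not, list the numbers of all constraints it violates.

No — constraints 6, 7, 10 are not satisfied.

#1 3a4 + 2a7 = 3(15) + 2(15) = 75  holds
#2 a8 = 17 = 17 (first disjunct)  holds
#3 a1 + a8 = 7 + 17 = 24  holds
#4 max(17, 15) = 17  holds
#5 a7 = 15 = 15 (first disjunct)  holds
#6 a4 + a2 = 22; 22 mod 7 = 1, not 2  fails
#7 5a8 + 4a4 = 5(17) + 4(15) = 145, not 148  fails
#8 a1 = 7, a5 = 1; 7 ≥ 1  holds
#9 a8 = 17 ≠ 20, but a2 = 7 = 7 (second disjunct)  holds
#10 1 mod 7 = 1, not 2  fails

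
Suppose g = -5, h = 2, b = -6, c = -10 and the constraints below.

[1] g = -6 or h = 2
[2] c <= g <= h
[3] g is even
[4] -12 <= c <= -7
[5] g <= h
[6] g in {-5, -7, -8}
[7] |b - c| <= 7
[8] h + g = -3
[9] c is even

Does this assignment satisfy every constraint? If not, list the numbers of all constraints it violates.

[1] g = -5 ≠ -6, but h = 2 = 2 (second disjunct) — OK.
[2] values -10 <= -5 <= 2 — OK.
[3] g = -5 is odd — violated.
[4] c = -10 lies in [-12, -7] — OK.
[5] g = -5, h = 2; -5 ≤ 2 — OK.
[6] g = -5 is in {-5, -7, -8} — OK.
[7] |-6 - (-10)| = 4; 4 ≤ 7 — OK.
[8] h + g = 2 + (-5) = -3 — OK.
[9] c = -10 is even — OK.

Constraint 3 does not hold.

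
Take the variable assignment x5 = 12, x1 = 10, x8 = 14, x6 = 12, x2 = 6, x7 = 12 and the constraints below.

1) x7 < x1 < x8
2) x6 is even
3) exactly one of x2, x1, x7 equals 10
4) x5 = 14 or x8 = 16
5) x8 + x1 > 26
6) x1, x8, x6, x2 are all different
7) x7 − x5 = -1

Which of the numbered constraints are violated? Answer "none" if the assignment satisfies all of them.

Violated: 1, 4, 5, 7.

1) values 12, 10, 14; x7 = 12 is not < x1 = 10  FAIL
2) x6 = 12 is even  OK
3) x2=6, x1=10, x7=12; 1 of them equals 10  OK
4) x5 = 12 ≠ 14 and x8 = 14 ≠ 16; both disjuncts false  FAIL
5) x8 + x1 = 14 + 10 = 24; 24 ≤ 26, bound 26 not met  FAIL
6) values 10, 14, 12, 6 are pairwise distinct  OK
7) x7 − x5 = 12 − 12 = 0, not -1  FAIL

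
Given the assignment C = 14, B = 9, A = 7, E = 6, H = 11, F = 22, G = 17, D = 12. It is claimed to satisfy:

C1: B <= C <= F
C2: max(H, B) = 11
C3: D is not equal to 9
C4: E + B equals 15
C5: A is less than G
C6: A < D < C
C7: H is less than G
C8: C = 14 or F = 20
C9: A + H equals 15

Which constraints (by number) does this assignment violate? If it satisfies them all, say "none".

C1: values 9 <= 14 <= 22 — holds.
C2: max(11, 9) = 11 — holds.
C3: D = 12, and 12 ≠ 9 — holds.
C4: E + B = 6 + 9 = 15 — holds.
C5: A = 7, G = 17; 7 < 17 — holds.
C6: values 7 < 12 < 14 — holds.
C7: H = 11, G = 17; 11 < 17 — holds.
C8: C = 14 = 14 (first disjunct) — holds.
C9: A + H = 7 + 11 = 18, not 15 — fails.

Constraint 9 is violated.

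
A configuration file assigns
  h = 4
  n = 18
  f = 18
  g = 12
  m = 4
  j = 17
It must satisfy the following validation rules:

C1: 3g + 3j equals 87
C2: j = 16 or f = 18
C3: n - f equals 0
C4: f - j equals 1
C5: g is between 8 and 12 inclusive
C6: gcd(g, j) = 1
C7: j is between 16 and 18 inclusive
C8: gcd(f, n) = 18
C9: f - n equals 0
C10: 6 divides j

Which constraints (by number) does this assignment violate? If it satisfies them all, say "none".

C1: 3g + 3j = 3(12) + 3(17) = 87 — satisfied.
C2: j = 17 ≠ 16, but f = 18 = 18 (second disjunct) — satisfied.
C3: n - f = 18 - 18 = 0 — satisfied.
C4: f - j = 18 - 17 = 1 — satisfied.
C5: g = 12 lies in [8, 12] — satisfied.
C6: gcd(12, 17) = 1 — satisfied.
C7: j = 17 lies in [16, 18] — satisfied.
C8: gcd(18, 18) = 18 — satisfied.
C9: f - n = 18 - 18 = 0 — satisfied.
C10: 17 = 6*2 + 5, so 6 does not divide 17 — violated.

No — constraint 10 is not satisfied.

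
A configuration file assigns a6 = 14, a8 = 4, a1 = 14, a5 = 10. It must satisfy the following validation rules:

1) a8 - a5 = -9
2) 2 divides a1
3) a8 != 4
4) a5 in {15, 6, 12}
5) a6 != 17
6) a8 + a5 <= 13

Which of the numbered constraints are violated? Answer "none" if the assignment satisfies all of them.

1) a8 - a5 = 4 - 10 = -6, not -9  ✘
2) 14 / 2 = 7, so 2 divides 14  ✔
3) a8 = 4, but 4 is required to differ  ✘
4) a5 = 10 is not in {15, 6, 12}  ✘
5) a6 = 14, and 14 ≠ 17  ✔
6) a8 + a5 = 4 + 10 = 14; 14 > 13, bound 13 not met  ✘

The assignment fails constraints 1, 3, 4, 6.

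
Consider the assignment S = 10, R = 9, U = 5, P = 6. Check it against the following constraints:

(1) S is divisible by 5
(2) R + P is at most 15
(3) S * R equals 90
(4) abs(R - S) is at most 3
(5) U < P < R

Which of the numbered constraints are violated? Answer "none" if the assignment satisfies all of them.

The assignment satisfies every constraint.

(1) 10 / 5 = 2, so 5 divides 10  holds
(2) R + P = 9 + 6 = 15; 15 ≤ 15  holds
(3) S * R = 10 * 9 = 90  holds
(4) abs(9 - 10) = 1; 1 ≤ 3  holds
(5) values 5 < 6 < 9  holds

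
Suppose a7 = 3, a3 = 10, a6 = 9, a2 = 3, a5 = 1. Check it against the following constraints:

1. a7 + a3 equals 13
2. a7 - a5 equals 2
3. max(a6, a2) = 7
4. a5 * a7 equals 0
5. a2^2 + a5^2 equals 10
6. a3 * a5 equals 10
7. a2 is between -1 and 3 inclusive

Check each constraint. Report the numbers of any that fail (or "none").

No — constraints 3 and 4 are not satisfied.

1. a7 + a3 = 3 + 10 = 13  OK
2. a7 - a5 = 3 - 1 = 2  OK
3. max(9, 3) = 9, not 7  FAIL
4. a5 * a7 = 1 * 3 = 3, not 0  FAIL
5. a2^2 + a5^2 = 3^2 + 1^2 = 9 + 1 = 10  OK
6. a3 * a5 = 10 * 1 = 10  OK
7. a2 = 3 lies in [-1, 3]  OK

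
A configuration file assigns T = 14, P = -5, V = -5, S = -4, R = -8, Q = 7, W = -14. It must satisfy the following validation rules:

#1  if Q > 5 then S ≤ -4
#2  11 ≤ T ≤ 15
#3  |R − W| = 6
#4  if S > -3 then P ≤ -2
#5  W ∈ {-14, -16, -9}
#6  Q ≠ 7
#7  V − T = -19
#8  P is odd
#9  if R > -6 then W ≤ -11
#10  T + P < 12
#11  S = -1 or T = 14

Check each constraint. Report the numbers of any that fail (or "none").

Constraint 6 does not hold.

#1 Q = 7 > 5, so we need S ≤ -4; S = -4 ≤ -4 — OK.
#2 T = 14 lies in [11, 15] — OK.
#3 |-8 − (-14)| = 6 — OK.
#4 S = -4, not > -3; antecedent false, conditional vacuously true — OK.
#5 W = -14 is in {-14, -16, -9} — OK.
#6 Q = 7, but 7 is required to differ — violated.
#7 V − T = -5 − 14 = -19 — OK.
#8 P = -5 is odd — OK.
#9 R = -8, not > -6; antecedent false, conditional vacuously true — OK.
#10 T + P = 14 + (-5) = 9; 9 < 12 — OK.
#11 S = -4 ≠ -1, but T = 14 = 14 (second disjunct) — OK.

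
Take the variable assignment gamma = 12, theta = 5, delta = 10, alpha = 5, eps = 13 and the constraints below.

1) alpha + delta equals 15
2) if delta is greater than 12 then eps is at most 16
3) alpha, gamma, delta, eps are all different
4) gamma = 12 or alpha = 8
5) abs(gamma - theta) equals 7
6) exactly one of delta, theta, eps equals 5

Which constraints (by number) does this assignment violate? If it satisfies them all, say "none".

No violations.

1) alpha + delta = 5 + 10 = 15  yes
2) delta = 10, not > 12; antecedent false, conditional vacuously true  yes
3) values 5, 12, 10, 13 are pairwise distinct  yes
4) gamma = 12 = 12 (first disjunct)  yes
5) abs(12 - 5) = 7  yes
6) delta=10, theta=5, eps=13; 1 of them equals 5  yes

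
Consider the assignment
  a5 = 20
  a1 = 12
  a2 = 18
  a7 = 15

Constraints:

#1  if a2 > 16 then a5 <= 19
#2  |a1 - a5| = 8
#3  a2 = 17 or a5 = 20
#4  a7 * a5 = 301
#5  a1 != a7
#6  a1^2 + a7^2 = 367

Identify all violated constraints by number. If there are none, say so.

The assignment fails constraints 1, 4, 6.

#1 a2 = 18 > 16, so we need a5 ≤ 19; but a5 = 20 > 19 — violated.
#2 |12 - 20| = 8 — satisfied.
#3 a2 = 18 ≠ 17, but a5 = 20 = 20 (second disjunct) — satisfied.
#4 a7 * a5 = 15 * 20 = 300, not 301 — violated.
#5 a1 = 12, a7 = 15; distinct — satisfied.
#6 a1^2 + a7^2 = 12^2 + 15^2 = 144 + 225 = 369, not 367 — violated.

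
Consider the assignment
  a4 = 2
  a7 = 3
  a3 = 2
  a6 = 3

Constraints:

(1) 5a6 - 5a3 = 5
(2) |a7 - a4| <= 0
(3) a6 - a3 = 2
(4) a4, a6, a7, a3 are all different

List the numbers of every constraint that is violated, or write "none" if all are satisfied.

(1) 5a6 - 5a3 = 5(3) - 5(2) = 5 — holds.
(2) |3 - 2| = 1; 1 > 0, exceeds bound 0 — fails.
(3) a6 - a3 = 3 - 2 = 1, not 2 — fails.
(4) a6 = a7 = 3, not all different — fails.

Constraints 2, 3, and 4 are violated.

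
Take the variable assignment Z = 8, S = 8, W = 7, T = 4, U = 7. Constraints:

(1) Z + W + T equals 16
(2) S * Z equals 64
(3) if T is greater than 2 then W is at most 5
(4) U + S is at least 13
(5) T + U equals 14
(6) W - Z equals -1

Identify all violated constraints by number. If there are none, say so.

(1) Z + W + T = 8 + 7 + 4 = 19, not 16  false
(2) S * Z = 8 * 8 = 64  true
(3) T = 4 > 2, so we need W ≤ 5; but W = 7 > 5  false
(4) U + S = 7 + 8 = 15; 15 ≥ 13  true
(5) T + U = 4 + 7 = 11, not 14  false
(6) W - Z = 7 - 8 = -1  true

Constraints 1, 3, and 5 are violated.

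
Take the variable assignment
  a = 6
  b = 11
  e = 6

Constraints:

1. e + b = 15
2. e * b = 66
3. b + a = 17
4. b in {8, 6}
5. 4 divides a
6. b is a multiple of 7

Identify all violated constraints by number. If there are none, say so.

The assignment fails constraints 1, 4, 5, and 6.

1. e + b = 6 + 11 = 17, not 15  FAIL
2. e * b = 6 * 11 = 66  OK
3. b + a = 11 + 6 = 17  OK
4. b = 11 is not in {8, 6}  FAIL
5. 6 = 4*1 + 2, so 4 does not divide 6  FAIL
6. 11 = 7*1 + 4, so 7 does not divide 11  FAIL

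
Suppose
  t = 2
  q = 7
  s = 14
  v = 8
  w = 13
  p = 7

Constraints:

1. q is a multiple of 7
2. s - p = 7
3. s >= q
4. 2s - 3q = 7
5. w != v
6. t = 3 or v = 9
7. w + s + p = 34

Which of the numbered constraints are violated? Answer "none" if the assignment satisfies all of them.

Violated: 6.

1. 7 / 7 = 1, so 7 divides 7  ✓
2. s - p = 14 - 7 = 7  ✓
3. s = 14, q = 7; 14 ≥ 7  ✓
4. 2s - 3q = 2(14) - 3(7) = 7  ✓
5. w = 13, v = 8; distinct  ✓
6. t = 2 ≠ 3 and v = 8 ≠ 9; both disjuncts false  ✗
7. w + s + p = 13 + 14 + 7 = 34  ✓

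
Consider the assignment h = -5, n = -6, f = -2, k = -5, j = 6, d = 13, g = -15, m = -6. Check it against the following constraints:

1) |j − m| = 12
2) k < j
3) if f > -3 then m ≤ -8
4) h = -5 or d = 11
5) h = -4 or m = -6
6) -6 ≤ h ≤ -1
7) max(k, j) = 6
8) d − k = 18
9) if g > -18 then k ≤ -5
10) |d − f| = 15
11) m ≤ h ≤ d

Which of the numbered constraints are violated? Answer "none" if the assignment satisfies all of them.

1) |6 − (-6)| = 12  holds
2) k = -5, j = 6; -5 < 6  holds
3) f = -2 > -3, so we need m ≤ -8; but m = -6 > -8  fails
4) h = -5 = -5 (first disjunct)  holds
5) h = -5 ≠ -4, but m = -6 = -6 (second disjunct)  holds
6) h = -5 lies in [-6, -1]  holds
7) max(-5, 6) = 6  holds
8) d − k = 13 − (-5) = 18  holds
9) g = -15 > -18, so we need k ≤ -5; k = -5 ≤ -5  holds
10) |13 − (-2)| = 15  holds
11) values -6 ≤ -5 ≤ 13  holds

Constraint 3 does not hold.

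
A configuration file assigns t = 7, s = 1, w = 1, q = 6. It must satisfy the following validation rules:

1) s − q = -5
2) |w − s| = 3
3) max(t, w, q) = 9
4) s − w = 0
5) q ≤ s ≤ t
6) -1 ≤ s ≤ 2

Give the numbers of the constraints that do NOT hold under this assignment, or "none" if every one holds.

No — constraints 2, 3, 5 are not satisfied.

1) s − q = 1 − 6 = -5  ✔
2) |1 − 1| = 0, not 3  ✘
3) max(7, 1, 6) = 7, not 9  ✘
4) s − w = 1 − 1 = 0  ✔
5) values 6, 1, 7; q = 6 is not ≤ s = 1  ✘
6) s = 1 lies in [-1, 2]  ✔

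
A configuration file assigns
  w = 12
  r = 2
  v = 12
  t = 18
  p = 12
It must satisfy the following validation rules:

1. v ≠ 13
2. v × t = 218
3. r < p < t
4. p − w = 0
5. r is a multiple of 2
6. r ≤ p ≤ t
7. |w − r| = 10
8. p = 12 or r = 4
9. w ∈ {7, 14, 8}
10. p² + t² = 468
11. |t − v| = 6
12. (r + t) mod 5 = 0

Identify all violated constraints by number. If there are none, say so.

1. v = 12, and 12 ≠ 13 — OK.
2. v × t = 12 × 18 = 216, not 218 — violated.
3. values 2 < 12 < 18 — OK.
4. p − w = 12 − 12 = 0 — OK.
5. 2 / 2 = 1, so 2 divides 2 — OK.
6. values 2 ≤ 12 ≤ 18 — OK.
7. |12 − 2| = 10 — OK.
8. p = 12 = 12 (first disjunct) — OK.
9. w = 12 is not in {7, 14, 8} — violated.
10. p² + t² = 12² + 18² = 144 + 324 = 468 — OK.
11. |18 − 12| = 6 — OK.
12. r + t = 20; 20 mod 5 = 0 — OK.

Constraints 2 and 9 are violated.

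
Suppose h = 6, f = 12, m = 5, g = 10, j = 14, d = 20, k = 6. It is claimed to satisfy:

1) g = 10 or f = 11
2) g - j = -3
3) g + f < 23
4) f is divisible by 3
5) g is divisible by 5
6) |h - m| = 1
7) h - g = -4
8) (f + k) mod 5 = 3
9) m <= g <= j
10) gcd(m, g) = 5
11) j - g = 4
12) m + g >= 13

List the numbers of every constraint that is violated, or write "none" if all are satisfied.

No — constraint 2 is not satisfied.

1) g = 10 = 10 (first disjunct)  holds
2) g - j = 10 - 14 = -4, not -3  fails
3) g + f = 10 + 12 = 22; 22 < 23  holds
4) 12 / 3 = 4, so 3 divides 12  holds
5) 10 / 5 = 2, so 5 divides 10  holds
6) |6 - 5| = 1  holds
7) h - g = 6 - 10 = -4  holds
8) f + k = 18; 18 mod 5 = 3  holds
9) values 5 <= 10 <= 14  holds
10) gcd(5, 10) = 5  holds
11) j - g = 14 - 10 = 4  holds
12) m + g = 5 + 10 = 15; 15 ≥ 13  holds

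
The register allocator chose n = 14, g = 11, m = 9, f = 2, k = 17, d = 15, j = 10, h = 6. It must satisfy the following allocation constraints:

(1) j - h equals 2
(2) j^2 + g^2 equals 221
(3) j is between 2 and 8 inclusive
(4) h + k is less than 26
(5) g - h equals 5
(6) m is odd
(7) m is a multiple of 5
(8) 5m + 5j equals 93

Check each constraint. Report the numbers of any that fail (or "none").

(1) j - h = 10 - 6 = 4, not 2  no
(2) j^2 + g^2 = 10^2 + 11^2 = 100 + 121 = 221  yes
(3) j = 10 is outside [2, 8]  no
(4) h + k = 6 + 17 = 23; 23 < 26  yes
(5) g - h = 11 - 6 = 5  yes
(6) m = 9 is odd  yes
(7) 9 = 5*1 + 4, so 5 does not divide 9  no
(8) 5m + 5j = 5(9) + 5(10) = 95, not 93  no

Violated: 1, 3, 7, and 8.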